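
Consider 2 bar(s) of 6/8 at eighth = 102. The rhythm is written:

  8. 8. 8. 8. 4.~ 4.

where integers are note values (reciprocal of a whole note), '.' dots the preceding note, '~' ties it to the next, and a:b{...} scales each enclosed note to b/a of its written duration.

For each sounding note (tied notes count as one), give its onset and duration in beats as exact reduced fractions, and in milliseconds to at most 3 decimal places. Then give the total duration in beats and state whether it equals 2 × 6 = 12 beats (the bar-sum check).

1) 0.0ms=0b +882.353ms=3/2b
2) 882.353ms=3/2b +882.353ms=3/2b
3) 1764.706ms=3b +882.353ms=3/2b
4) 2647.059ms=9/2b +882.353ms=3/2b
5) 3529.412ms=6b +3529.412ms=6b
Σ=12b of 12 (102bpm 6/8) — PASS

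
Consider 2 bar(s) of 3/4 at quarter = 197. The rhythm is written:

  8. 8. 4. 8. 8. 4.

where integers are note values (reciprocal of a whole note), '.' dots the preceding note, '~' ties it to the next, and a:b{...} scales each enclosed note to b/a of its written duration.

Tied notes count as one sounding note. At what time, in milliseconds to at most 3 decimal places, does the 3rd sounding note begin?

note 3 onset = 3/2b = 456.853ms

1. 0.0ms @ 0 + 228.426ms (3/4)
2. 228.426ms @ 3/4 + 228.426ms (3/4)
3. 456.853ms @ 3/2 + 456.853ms (3/2)
4. 913.706ms @ 3 + 228.426ms (3/4)
5. 1142.132ms @ 15/4 + 228.426ms (3/4)
6. 1370.558ms @ 9/2 + 456.853ms (3/2)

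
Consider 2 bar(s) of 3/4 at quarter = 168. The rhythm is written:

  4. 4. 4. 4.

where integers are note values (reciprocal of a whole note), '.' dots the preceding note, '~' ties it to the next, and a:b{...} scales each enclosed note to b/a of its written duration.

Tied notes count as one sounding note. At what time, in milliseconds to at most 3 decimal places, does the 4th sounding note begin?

1. 0.0ms @ 0 + 535.714ms (3/2)
2. 535.714ms @ 3/2 + 535.714ms (3/2)
3. 1071.429ms @ 3 + 535.714ms (3/2)
4. 1607.143ms @ 9/2 + 535.714ms (3/2)

note 4 onset = 9/2b = 1607.143ms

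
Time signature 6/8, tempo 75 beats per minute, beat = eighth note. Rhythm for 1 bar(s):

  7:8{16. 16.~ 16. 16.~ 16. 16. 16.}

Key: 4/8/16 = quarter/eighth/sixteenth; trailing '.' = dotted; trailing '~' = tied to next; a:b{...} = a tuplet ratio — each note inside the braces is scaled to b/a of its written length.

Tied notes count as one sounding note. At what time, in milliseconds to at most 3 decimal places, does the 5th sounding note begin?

note 5 onset = 36/7b = 4114.286ms

1. 0.0ms @ 0 + 685.714ms (6/7)
2. 685.714ms @ 6/7 + 1371.429ms (12/7)
3. 2057.143ms @ 18/7 + 1371.429ms (12/7)
4. 3428.571ms @ 30/7 + 685.714ms (6/7)
5. 4114.286ms @ 36/7 + 685.714ms (6/7)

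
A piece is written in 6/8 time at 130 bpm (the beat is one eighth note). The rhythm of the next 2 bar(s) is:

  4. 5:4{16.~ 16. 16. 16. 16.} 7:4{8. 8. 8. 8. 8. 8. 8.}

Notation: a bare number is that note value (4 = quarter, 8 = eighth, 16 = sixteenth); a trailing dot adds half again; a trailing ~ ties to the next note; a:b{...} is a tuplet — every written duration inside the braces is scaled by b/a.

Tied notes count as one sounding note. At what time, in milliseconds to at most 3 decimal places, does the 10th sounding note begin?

note 10 onset = 66/7b = 4351.648ms

1. 0.0ms @ 0 + 1384.615ms (3)
2. 1384.615ms @ 3 + 553.846ms (6/5)
3. 1938.462ms @ 21/5 + 276.923ms (3/5)
4. 2215.385ms @ 24/5 + 276.923ms (3/5)
5. 2492.308ms @ 27/5 + 276.923ms (3/5)
6. 2769.231ms @ 6 + 395.604ms (6/7)
7. 3164.835ms @ 48/7 + 395.604ms (6/7)
8. 3560.44ms @ 54/7 + 395.604ms (6/7)
9. 3956.044ms @ 60/7 + 395.604ms (6/7)
10. 4351.648ms @ 66/7 + 395.604ms (6/7)
11. 4747.253ms @ 72/7 + 395.604ms (6/7)
12. 5142.857ms @ 78/7 + 395.604ms (6/7)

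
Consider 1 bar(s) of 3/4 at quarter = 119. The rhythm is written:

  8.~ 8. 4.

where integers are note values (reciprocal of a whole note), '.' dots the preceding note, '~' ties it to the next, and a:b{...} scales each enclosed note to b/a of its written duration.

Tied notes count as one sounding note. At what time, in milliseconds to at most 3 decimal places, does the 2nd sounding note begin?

1. 0.0ms @ 0 + 756.303ms (3/2)
2. 756.303ms @ 3/2 + 756.303ms (3/2)

note 2 onset = 3/2b = 756.303ms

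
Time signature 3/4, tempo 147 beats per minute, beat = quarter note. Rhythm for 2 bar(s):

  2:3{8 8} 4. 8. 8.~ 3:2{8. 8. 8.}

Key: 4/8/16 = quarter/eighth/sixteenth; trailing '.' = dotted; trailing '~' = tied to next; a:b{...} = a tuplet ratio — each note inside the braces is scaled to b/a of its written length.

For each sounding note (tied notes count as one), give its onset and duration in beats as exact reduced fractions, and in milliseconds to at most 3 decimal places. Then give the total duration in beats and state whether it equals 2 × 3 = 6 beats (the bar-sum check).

1) 0.0ms=0b +306.122ms=3/4b
2) 306.122ms=3/4b +306.122ms=3/4b
3) 612.245ms=3/2b +612.245ms=3/2b
4) 1224.49ms=3b +306.122ms=3/4b
5) 1530.612ms=15/4b +510.204ms=5/4b
6) 2040.816ms=5b +204.082ms=1/2b
7) 2244.898ms=11/2b +204.082ms=1/2b
Σ=6b of 6 (147bpm 3/4) — PASS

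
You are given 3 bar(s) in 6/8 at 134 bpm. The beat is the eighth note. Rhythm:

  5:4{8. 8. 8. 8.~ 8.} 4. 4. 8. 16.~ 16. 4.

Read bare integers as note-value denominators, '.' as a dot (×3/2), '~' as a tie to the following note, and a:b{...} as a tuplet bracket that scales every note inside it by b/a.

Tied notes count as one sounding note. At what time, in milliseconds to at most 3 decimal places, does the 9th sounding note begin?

1. 0.0ms @ 0 + 537.313ms (6/5)
2. 537.313ms @ 6/5 + 537.313ms (6/5)
3. 1074.627ms @ 12/5 + 537.313ms (6/5)
4. 1611.94ms @ 18/5 + 1074.627ms (12/5)
5. 2686.567ms @ 6 + 1343.284ms (3)
6. 4029.851ms @ 9 + 1343.284ms (3)
7. 5373.134ms @ 12 + 671.642ms (3/2)
8. 6044.776ms @ 27/2 + 671.642ms (3/2)
9. 6716.418ms @ 15 + 1343.284ms (3)

note 9 onset = 15b = 6716.418ms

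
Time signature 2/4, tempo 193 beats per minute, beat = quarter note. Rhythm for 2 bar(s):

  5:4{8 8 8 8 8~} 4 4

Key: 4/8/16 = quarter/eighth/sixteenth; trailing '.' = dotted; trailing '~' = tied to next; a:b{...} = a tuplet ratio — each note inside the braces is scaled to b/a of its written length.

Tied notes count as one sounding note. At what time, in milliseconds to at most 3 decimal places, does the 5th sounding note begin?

note 5 onset = 8/5b = 497.409ms

1. 0.0ms @ 0 + 124.352ms (2/5)
2. 124.352ms @ 2/5 + 124.352ms (2/5)
3. 248.705ms @ 4/5 + 124.352ms (2/5)
4. 373.057ms @ 6/5 + 124.352ms (2/5)
5. 497.409ms @ 8/5 + 435.233ms (7/5)
6. 932.642ms @ 3 + 310.881ms (1)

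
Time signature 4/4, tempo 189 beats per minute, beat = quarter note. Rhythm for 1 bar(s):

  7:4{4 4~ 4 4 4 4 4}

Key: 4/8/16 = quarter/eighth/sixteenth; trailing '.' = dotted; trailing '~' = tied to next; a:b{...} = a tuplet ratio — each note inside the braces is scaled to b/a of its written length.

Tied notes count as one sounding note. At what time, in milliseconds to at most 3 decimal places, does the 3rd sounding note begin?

1. 0.0ms @ 0 + 181.406ms (4/7)
2. 181.406ms @ 4/7 + 362.812ms (8/7)
3. 544.218ms @ 12/7 + 181.406ms (4/7)
4. 725.624ms @ 16/7 + 181.406ms (4/7)
5. 907.029ms @ 20/7 + 181.406ms (4/7)
6. 1088.435ms @ 24/7 + 181.406ms (4/7)

note 3 onset = 12/7b = 544.218ms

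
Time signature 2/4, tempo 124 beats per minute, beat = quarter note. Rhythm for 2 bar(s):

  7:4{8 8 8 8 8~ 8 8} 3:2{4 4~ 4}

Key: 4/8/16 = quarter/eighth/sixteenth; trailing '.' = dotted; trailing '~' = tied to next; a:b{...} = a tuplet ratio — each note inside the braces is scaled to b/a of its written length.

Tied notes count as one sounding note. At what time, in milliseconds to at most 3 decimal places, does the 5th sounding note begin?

1. 0.0ms @ 0 + 138.249ms (2/7)
2. 138.249ms @ 2/7 + 138.249ms (2/7)
3. 276.498ms @ 4/7 + 138.249ms (2/7)
4. 414.747ms @ 6/7 + 138.249ms (2/7)
5. 552.995ms @ 8/7 + 276.498ms (4/7)
6. 829.493ms @ 12/7 + 138.249ms (2/7)
7. 967.742ms @ 2 + 322.581ms (2/3)
8. 1290.323ms @ 8/3 + 645.161ms (4/3)

note 5 onset = 8/7b = 552.995ms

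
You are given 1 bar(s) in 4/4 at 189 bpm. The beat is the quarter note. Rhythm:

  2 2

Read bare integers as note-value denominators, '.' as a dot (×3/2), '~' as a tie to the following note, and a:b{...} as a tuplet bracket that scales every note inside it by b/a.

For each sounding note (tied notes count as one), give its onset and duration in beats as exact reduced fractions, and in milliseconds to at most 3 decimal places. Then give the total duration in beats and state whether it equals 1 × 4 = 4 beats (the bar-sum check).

1) 0.0ms=0b +634.921ms=2b
2) 634.921ms=2b +634.921ms=2b
Σ=4b of 4 (189bpm 4/4) — PASS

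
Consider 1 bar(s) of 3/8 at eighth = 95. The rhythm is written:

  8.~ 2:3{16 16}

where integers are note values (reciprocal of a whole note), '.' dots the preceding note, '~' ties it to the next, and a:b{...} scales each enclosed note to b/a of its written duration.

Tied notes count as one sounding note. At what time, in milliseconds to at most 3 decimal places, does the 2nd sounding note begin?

1. 0.0ms @ 0 + 1421.053ms (9/4)
2. 1421.053ms @ 9/4 + 473.684ms (3/4)

note 2 onset = 9/4b = 1421.053ms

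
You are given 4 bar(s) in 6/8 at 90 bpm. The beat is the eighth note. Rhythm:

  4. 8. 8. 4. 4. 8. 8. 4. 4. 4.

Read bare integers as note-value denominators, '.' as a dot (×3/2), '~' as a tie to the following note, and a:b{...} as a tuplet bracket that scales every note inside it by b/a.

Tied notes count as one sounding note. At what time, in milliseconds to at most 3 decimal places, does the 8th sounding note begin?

note 8 onset = 15b = 10000.0ms

1. 0.0ms @ 0 + 2000.0ms (3)
2. 2000.0ms @ 3 + 1000.0ms (3/2)
3. 3000.0ms @ 9/2 + 1000.0ms (3/2)
4. 4000.0ms @ 6 + 2000.0ms (3)
5. 6000.0ms @ 9 + 2000.0ms (3)
6. 8000.0ms @ 12 + 1000.0ms (3/2)
7. 9000.0ms @ 27/2 + 1000.0ms (3/2)
8. 10000.0ms @ 15 + 2000.0ms (3)
9. 12000.0ms @ 18 + 2000.0ms (3)
10. 14000.0ms @ 21 + 2000.0ms (3)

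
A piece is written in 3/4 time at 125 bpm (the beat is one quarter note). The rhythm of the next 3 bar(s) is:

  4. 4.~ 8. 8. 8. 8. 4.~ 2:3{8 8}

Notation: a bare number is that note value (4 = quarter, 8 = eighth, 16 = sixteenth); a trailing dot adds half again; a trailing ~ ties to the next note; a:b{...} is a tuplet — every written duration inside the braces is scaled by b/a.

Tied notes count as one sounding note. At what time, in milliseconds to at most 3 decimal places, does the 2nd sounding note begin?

note 2 onset = 3/2b = 720.0ms

1. 0.0ms @ 0 + 720.0ms (3/2)
2. 720.0ms @ 3/2 + 1080.0ms (9/4)
3. 1800.0ms @ 15/4 + 360.0ms (3/4)
4. 2160.0ms @ 9/2 + 360.0ms (3/4)
5. 2520.0ms @ 21/4 + 360.0ms (3/4)
6. 2880.0ms @ 6 + 1080.0ms (9/4)
7. 3960.0ms @ 33/4 + 360.0ms (3/4)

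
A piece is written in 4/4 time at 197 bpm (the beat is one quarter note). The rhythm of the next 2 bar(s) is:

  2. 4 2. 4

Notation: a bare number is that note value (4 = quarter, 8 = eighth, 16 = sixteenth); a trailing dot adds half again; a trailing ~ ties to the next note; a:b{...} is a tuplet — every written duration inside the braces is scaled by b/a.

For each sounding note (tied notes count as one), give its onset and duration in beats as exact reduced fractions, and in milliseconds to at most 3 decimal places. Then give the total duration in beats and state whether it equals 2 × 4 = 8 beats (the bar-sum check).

1) 0.0ms=0b +913.706ms=3b
2) 913.706ms=3b +304.569ms=1b
3) 1218.274ms=4b +913.706ms=3b
4) 2131.98ms=7b +304.569ms=1b
Σ=8b of 8 (197bpm 4/4) — PASS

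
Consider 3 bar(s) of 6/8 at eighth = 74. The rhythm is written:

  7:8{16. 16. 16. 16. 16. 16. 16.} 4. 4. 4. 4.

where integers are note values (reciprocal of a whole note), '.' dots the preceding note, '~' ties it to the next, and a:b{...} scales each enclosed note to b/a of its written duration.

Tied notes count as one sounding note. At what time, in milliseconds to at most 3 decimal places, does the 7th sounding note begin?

note 7 onset = 36/7b = 4169.884ms

1. 0.0ms @ 0 + 694.981ms (6/7)
2. 694.981ms @ 6/7 + 694.981ms (6/7)
3. 1389.961ms @ 12/7 + 694.981ms (6/7)
4. 2084.942ms @ 18/7 + 694.981ms (6/7)
5. 2779.923ms @ 24/7 + 694.981ms (6/7)
6. 3474.903ms @ 30/7 + 694.981ms (6/7)
7. 4169.884ms @ 36/7 + 694.981ms (6/7)
8. 4864.865ms @ 6 + 2432.432ms (3)
9. 7297.297ms @ 9 + 2432.432ms (3)
10. 9729.73ms @ 12 + 2432.432ms (3)
11. 12162.162ms @ 15 + 2432.432ms (3)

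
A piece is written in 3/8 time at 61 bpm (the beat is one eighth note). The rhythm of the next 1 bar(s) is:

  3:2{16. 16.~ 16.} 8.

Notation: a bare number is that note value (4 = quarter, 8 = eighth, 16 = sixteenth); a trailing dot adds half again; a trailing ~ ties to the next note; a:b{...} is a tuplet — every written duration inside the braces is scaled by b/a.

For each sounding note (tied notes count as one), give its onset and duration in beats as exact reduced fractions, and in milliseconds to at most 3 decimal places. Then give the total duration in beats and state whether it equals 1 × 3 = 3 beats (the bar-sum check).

1) 0.0ms=0b +491.803ms=1/2b
2) 491.803ms=1/2b +983.607ms=1b
3) 1475.41ms=3/2b +1475.41ms=3/2b
Σ=3b of 3 (61bpm 3/8) — PASS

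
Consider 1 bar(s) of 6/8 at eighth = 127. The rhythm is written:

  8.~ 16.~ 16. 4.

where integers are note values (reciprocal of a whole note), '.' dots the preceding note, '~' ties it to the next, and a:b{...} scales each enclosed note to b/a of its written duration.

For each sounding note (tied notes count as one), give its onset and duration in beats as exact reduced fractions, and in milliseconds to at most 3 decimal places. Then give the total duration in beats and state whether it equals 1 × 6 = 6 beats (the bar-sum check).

1) 0.0ms=0b +1417.323ms=3b
2) 1417.323ms=3b +1417.323ms=3b
Σ=6b of 6 (127bpm 6/8) — PASS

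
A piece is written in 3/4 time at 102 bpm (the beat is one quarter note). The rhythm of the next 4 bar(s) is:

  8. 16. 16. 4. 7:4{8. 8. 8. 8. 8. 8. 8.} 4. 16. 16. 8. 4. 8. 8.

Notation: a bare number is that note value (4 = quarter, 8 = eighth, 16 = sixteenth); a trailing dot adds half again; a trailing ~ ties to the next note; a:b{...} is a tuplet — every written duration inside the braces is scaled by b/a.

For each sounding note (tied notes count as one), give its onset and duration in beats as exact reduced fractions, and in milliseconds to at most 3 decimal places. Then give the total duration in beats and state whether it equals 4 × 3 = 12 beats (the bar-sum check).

1) 0.0ms=0b +441.176ms=3/4b
2) 441.176ms=3/4b +220.588ms=3/8b
3) 661.765ms=9/8b +220.588ms=3/8b
4) 882.353ms=3/2b +882.353ms=3/2b
5) 1764.706ms=3b +252.101ms=3/7b
6) 2016.807ms=24/7b +252.101ms=3/7b
7) 2268.908ms=27/7b +252.101ms=3/7b
8) 2521.008ms=30/7b +252.101ms=3/7b
9) 2773.109ms=33/7b +252.101ms=3/7b
10) 3025.21ms=36/7b +252.101ms=3/7b
11) 3277.311ms=39/7b +252.101ms=3/7b
12) 3529.412ms=6b +882.353ms=3/2b
13) 4411.765ms=15/2b +220.588ms=3/8b
14) 4632.353ms=63/8b +220.588ms=3/8b
15) 4852.941ms=33/4b +441.176ms=3/4b
16) 5294.118ms=9b +882.353ms=3/2b
17) 6176.471ms=21/2b +441.176ms=3/4b
18) 6617.647ms=45/4b +441.176ms=3/4b
Σ=12b of 12 (102bpm 3/4) — PASS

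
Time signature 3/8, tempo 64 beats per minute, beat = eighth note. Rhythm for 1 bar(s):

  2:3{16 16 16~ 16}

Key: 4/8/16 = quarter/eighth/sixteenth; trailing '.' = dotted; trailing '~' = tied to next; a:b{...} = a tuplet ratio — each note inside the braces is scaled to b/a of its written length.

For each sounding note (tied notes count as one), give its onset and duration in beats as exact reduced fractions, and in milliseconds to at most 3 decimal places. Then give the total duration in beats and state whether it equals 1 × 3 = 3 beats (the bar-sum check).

1) 0.0ms=0b +703.125ms=3/4b
2) 703.125ms=3/4b +703.125ms=3/4b
3) 1406.25ms=3/2b +1406.25ms=3/2b
Σ=3b of 3 (64bpm 3/8) — PASS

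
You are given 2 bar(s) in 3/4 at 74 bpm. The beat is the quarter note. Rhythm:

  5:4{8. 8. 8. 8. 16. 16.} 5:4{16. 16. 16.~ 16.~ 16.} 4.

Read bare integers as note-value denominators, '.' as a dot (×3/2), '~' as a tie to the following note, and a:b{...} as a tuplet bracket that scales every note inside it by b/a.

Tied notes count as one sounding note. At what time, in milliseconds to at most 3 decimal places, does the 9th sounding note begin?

1. 0.0ms @ 0 + 486.486ms (3/5)
2. 486.486ms @ 3/5 + 486.486ms (3/5)
3. 972.973ms @ 6/5 + 486.486ms (3/5)
4. 1459.459ms @ 9/5 + 486.486ms (3/5)
5. 1945.946ms @ 12/5 + 243.243ms (3/10)
6. 2189.189ms @ 27/10 + 243.243ms (3/10)
7. 2432.432ms @ 3 + 243.243ms (3/10)
8. 2675.676ms @ 33/10 + 243.243ms (3/10)
9. 2918.919ms @ 18/5 + 729.73ms (9/10)
10. 3648.649ms @ 9/2 + 1216.216ms (3/2)

note 9 onset = 18/5b = 2918.919ms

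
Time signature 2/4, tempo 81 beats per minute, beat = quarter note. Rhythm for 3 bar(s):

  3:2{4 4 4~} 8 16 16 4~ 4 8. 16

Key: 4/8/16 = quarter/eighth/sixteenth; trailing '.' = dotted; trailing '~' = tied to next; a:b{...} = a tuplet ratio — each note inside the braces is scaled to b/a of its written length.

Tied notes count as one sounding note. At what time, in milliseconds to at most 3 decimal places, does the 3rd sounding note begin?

1. 0.0ms @ 0 + 493.827ms (2/3)
2. 493.827ms @ 2/3 + 493.827ms (2/3)
3. 987.654ms @ 4/3 + 864.198ms (7/6)
4. 1851.852ms @ 5/2 + 185.185ms (1/4)
5. 2037.037ms @ 11/4 + 185.185ms (1/4)
6. 2222.222ms @ 3 + 1481.481ms (2)
7. 3703.704ms @ 5 + 555.556ms (3/4)
8. 4259.259ms @ 23/4 + 185.185ms (1/4)

note 3 onset = 4/3b = 987.654ms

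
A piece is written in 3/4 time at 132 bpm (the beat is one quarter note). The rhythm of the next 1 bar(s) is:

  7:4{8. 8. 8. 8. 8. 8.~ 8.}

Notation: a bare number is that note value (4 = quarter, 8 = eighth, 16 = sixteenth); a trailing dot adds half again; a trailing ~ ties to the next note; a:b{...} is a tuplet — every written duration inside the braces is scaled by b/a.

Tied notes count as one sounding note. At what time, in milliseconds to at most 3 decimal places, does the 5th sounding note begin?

1. 0.0ms @ 0 + 194.805ms (3/7)
2. 194.805ms @ 3/7 + 194.805ms (3/7)
3. 389.61ms @ 6/7 + 194.805ms (3/7)
4. 584.416ms @ 9/7 + 194.805ms (3/7)
5. 779.221ms @ 12/7 + 194.805ms (3/7)
6. 974.026ms @ 15/7 + 389.61ms (6/7)

note 5 onset = 12/7b = 779.221ms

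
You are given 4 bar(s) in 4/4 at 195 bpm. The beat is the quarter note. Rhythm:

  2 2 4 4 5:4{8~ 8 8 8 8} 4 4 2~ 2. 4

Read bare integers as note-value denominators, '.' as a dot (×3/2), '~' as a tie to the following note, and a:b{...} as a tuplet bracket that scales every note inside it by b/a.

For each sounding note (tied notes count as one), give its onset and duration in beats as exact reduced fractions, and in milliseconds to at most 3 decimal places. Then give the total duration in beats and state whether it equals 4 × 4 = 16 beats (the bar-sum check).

1) 0.0ms=0b +615.385ms=2b
2) 615.385ms=2b +615.385ms=2b
3) 1230.769ms=4b +307.692ms=1b
4) 1538.462ms=5b +307.692ms=1b
5) 1846.154ms=6b +246.154ms=4/5b
6) 2092.308ms=34/5b +123.077ms=2/5b
7) 2215.385ms=36/5b +123.077ms=2/5b
8) 2338.462ms=38/5b +123.077ms=2/5b
9) 2461.538ms=8b +307.692ms=1b
10) 2769.231ms=9b +307.692ms=1b
11) 3076.923ms=10b +1538.462ms=5b
12) 4615.385ms=15b +307.692ms=1b
Σ=16b of 16 (195bpm 4/4) — PASS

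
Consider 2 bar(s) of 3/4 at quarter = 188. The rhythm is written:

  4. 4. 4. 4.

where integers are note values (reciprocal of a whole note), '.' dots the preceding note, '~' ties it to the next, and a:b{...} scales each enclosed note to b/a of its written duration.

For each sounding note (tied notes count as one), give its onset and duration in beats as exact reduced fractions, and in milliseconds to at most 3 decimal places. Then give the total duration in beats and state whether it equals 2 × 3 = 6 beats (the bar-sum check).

1) 0.0ms=0b +478.723ms=3/2b
2) 478.723ms=3/2b +478.723ms=3/2b
3) 957.447ms=3b +478.723ms=3/2b
4) 1436.17ms=9/2b +478.723ms=3/2b
Σ=6b of 6 (188bpm 3/4) — PASS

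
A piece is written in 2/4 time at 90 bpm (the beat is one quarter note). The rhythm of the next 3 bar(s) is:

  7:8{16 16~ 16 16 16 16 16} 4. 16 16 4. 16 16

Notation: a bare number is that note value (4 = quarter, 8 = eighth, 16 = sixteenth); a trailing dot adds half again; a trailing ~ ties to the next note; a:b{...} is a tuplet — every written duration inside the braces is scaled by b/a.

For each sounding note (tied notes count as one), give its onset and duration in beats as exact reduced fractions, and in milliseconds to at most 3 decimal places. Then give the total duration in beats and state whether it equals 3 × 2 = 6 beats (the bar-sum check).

1) 0.0ms=0b +190.476ms=2/7b
2) 190.476ms=2/7b +380.952ms=4/7b
3) 571.429ms=6/7b +190.476ms=2/7b
4) 761.905ms=8/7b +190.476ms=2/7b
5) 952.381ms=10/7b +190.476ms=2/7b
6) 1142.857ms=12/7b +190.476ms=2/7b
7) 1333.333ms=2b +1000.0ms=3/2b
8) 2333.333ms=7/2b +166.667ms=1/4b
9) 2500.0ms=15/4b +166.667ms=1/4b
10) 2666.667ms=4b +1000.0ms=3/2b
11) 3666.667ms=11/2b +166.667ms=1/4b
12) 3833.333ms=23/4b +166.667ms=1/4b
Σ=6b of 6 (90bpm 2/4) — PASS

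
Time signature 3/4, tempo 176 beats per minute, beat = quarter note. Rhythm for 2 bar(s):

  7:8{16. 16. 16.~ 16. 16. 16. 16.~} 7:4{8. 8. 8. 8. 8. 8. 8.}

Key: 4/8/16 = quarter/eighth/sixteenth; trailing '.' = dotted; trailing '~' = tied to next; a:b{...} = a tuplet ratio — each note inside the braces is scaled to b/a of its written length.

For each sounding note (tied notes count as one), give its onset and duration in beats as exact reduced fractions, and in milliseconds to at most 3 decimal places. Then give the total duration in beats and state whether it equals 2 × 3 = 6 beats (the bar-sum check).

1) 0.0ms=0b +146.104ms=3/7b
2) 146.104ms=3/7b +146.104ms=3/7b
3) 292.208ms=6/7b +292.208ms=6/7b
4) 584.416ms=12/7b +146.104ms=3/7b
5) 730.519ms=15/7b +146.104ms=3/7b
6) 876.623ms=18/7b +292.208ms=6/7b
7) 1168.831ms=24/7b +146.104ms=3/7b
8) 1314.935ms=27/7b +146.104ms=3/7b
9) 1461.039ms=30/7b +146.104ms=3/7b
10) 1607.143ms=33/7b +146.104ms=3/7b
11) 1753.247ms=36/7b +146.104ms=3/7b
12) 1899.351ms=39/7b +146.104ms=3/7b
Σ=6b of 6 (176bpm 3/4) — PASS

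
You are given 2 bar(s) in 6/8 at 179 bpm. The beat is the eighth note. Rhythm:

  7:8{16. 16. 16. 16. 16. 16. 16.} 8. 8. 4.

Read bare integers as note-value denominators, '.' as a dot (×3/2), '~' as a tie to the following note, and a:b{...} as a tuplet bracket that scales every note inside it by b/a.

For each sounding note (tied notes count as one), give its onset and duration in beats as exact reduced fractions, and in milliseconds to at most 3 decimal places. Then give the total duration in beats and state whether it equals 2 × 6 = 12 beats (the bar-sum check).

1) 0.0ms=0b +287.31ms=6/7b
2) 287.31ms=6/7b +287.31ms=6/7b
3) 574.621ms=12/7b +287.31ms=6/7b
4) 861.931ms=18/7b +287.31ms=6/7b
5) 1149.242ms=24/7b +287.31ms=6/7b
6) 1436.552ms=30/7b +287.31ms=6/7b
7) 1723.863ms=36/7b +287.31ms=6/7b
8) 2011.173ms=6b +502.793ms=3/2b
9) 2513.966ms=15/2b +502.793ms=3/2b
10) 3016.76ms=9b +1005.587ms=3b
Σ=12b of 12 (179bpm 6/8) — PASS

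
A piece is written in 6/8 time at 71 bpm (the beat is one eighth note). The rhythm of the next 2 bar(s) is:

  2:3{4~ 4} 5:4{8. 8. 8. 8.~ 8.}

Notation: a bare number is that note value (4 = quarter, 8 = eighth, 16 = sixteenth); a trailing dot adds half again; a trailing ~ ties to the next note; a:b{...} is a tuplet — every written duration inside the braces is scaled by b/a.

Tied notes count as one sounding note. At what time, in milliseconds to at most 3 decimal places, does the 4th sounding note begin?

1. 0.0ms @ 0 + 5070.423ms (6)
2. 5070.423ms @ 6 + 1014.085ms (6/5)
3. 6084.507ms @ 36/5 + 1014.085ms (6/5)
4. 7098.592ms @ 42/5 + 1014.085ms (6/5)
5. 8112.676ms @ 48/5 + 2028.169ms (12/5)

note 4 onset = 42/5b = 7098.592ms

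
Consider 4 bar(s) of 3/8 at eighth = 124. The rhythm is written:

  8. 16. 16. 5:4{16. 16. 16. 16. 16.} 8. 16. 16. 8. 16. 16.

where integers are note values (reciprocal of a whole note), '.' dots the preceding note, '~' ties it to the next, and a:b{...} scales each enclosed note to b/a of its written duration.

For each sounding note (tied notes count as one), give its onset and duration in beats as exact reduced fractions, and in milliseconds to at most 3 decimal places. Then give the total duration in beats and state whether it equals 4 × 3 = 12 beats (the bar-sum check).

1) 0.0ms=0b +725.806ms=3/2b
2) 725.806ms=3/2b +362.903ms=3/4b
3) 1088.71ms=9/4b +362.903ms=3/4b
4) 1451.613ms=3b +290.323ms=3/5b
5) 1741.935ms=18/5b +290.323ms=3/5b
6) 2032.258ms=21/5b +290.323ms=3/5b
7) 2322.581ms=24/5b +290.323ms=3/5b
8) 2612.903ms=27/5b +290.323ms=3/5b
9) 2903.226ms=6b +725.806ms=3/2b
10) 3629.032ms=15/2b +362.903ms=3/4b
11) 3991.935ms=33/4b +362.903ms=3/4b
12) 4354.839ms=9b +725.806ms=3/2b
13) 5080.645ms=21/2b +362.903ms=3/4b
14) 5443.548ms=45/4b +362.903ms=3/4b
Σ=12b of 12 (124bpm 3/8) — PASS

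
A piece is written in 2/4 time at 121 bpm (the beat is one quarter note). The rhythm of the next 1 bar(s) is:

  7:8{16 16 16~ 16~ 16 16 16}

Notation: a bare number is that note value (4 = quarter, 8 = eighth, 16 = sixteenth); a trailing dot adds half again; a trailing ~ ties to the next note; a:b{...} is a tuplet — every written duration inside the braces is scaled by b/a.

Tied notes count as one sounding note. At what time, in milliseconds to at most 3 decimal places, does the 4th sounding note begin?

note 4 onset = 10/7b = 708.383ms

1. 0.0ms @ 0 + 141.677ms (2/7)
2. 141.677ms @ 2/7 + 141.677ms (2/7)
3. 283.353ms @ 4/7 + 425.03ms (6/7)
4. 708.383ms @ 10/7 + 141.677ms (2/7)
5. 850.059ms @ 12/7 + 141.677ms (2/7)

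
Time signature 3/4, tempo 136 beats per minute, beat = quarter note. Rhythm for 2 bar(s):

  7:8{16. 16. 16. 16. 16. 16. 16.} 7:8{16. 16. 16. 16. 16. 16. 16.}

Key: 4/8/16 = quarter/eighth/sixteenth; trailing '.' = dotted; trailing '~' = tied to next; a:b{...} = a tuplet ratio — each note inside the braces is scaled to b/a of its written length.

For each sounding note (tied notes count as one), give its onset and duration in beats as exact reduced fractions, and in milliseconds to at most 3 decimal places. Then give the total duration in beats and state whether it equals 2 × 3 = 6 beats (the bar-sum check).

1) 0.0ms=0b +189.076ms=3/7b
2) 189.076ms=3/7b +189.076ms=3/7b
3) 378.151ms=6/7b +189.076ms=3/7b
4) 567.227ms=9/7b +189.076ms=3/7b
5) 756.303ms=12/7b +189.076ms=3/7b
6) 945.378ms=15/7b +189.076ms=3/7b
7) 1134.454ms=18/7b +189.076ms=3/7b
8) 1323.529ms=3b +189.076ms=3/7b
9) 1512.605ms=24/7b +189.076ms=3/7b
10) 1701.681ms=27/7b +189.076ms=3/7b
11) 1890.756ms=30/7b +189.076ms=3/7b
12) 2079.832ms=33/7b +189.076ms=3/7b
13) 2268.908ms=36/7b +189.076ms=3/7b
14) 2457.983ms=39/7b +189.076ms=3/7b
Σ=6b of 6 (136bpm 3/4) — PASS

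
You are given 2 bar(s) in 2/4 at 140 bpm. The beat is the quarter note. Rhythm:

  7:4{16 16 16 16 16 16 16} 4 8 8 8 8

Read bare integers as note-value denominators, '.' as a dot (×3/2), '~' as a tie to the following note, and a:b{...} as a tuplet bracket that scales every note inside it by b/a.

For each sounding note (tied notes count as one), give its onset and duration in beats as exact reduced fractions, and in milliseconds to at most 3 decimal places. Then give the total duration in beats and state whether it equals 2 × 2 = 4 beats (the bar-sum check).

1) 0.0ms=0b +61.224ms=1/7b
2) 61.224ms=1/7b +61.224ms=1/7b
3) 122.449ms=2/7b +61.224ms=1/7b
4) 183.673ms=3/7b +61.224ms=1/7b
5) 244.898ms=4/7b +61.224ms=1/7b
6) 306.122ms=5/7b +61.224ms=1/7b
7) 367.347ms=6/7b +61.224ms=1/7b
8) 428.571ms=1b +428.571ms=1b
9) 857.143ms=2b +214.286ms=1/2b
10) 1071.429ms=5/2b +214.286ms=1/2b
11) 1285.714ms=3b +214.286ms=1/2b
12) 1500.0ms=7/2b +214.286ms=1/2b
Σ=4b of 4 (140bpm 2/4) — PASS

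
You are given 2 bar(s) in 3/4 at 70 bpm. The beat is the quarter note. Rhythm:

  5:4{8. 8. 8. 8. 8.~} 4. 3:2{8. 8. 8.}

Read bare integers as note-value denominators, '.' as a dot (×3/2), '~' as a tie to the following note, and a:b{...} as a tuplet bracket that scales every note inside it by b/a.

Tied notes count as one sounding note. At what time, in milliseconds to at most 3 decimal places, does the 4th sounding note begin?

note 4 onset = 9/5b = 1542.857ms

1. 0.0ms @ 0 + 514.286ms (3/5)
2. 514.286ms @ 3/5 + 514.286ms (3/5)
3. 1028.571ms @ 6/5 + 514.286ms (3/5)
4. 1542.857ms @ 9/5 + 514.286ms (3/5)
5. 2057.143ms @ 12/5 + 1800.0ms (21/10)
6. 3857.143ms @ 9/2 + 428.571ms (1/2)
7. 4285.714ms @ 5 + 428.571ms (1/2)
8. 4714.286ms @ 11/2 + 428.571ms (1/2)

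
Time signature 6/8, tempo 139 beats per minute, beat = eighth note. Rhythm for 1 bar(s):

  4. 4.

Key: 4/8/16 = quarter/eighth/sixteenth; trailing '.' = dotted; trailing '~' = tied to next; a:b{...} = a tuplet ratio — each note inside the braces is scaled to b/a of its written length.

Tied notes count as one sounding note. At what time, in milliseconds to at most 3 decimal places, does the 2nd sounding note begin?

note 2 onset = 3b = 1294.964ms

1. 0.0ms @ 0 + 1294.964ms (3)
2. 1294.964ms @ 3 + 1294.964ms (3)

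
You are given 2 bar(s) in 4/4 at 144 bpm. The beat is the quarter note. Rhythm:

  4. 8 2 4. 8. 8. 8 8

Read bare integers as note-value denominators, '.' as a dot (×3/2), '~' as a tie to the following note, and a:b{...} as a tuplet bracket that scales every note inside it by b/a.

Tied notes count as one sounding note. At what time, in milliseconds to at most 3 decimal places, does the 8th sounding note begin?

1. 0.0ms @ 0 + 625.0ms (3/2)
2. 625.0ms @ 3/2 + 208.333ms (1/2)
3. 833.333ms @ 2 + 833.333ms (2)
4. 1666.667ms @ 4 + 625.0ms (3/2)
5. 2291.667ms @ 11/2 + 312.5ms (3/4)
6. 2604.167ms @ 25/4 + 312.5ms (3/4)
7. 2916.667ms @ 7 + 208.333ms (1/2)
8. 3125.0ms @ 15/2 + 208.333ms (1/2)

note 8 onset = 15/2b = 3125.0ms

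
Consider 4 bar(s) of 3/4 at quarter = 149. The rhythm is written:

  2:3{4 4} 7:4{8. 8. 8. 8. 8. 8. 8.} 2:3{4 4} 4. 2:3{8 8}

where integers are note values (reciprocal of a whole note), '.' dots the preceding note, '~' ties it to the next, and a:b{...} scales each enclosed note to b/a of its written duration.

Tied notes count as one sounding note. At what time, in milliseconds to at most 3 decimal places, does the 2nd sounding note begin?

1. 0.0ms @ 0 + 604.027ms (3/2)
2. 604.027ms @ 3/2 + 604.027ms (3/2)
3. 1208.054ms @ 3 + 172.579ms (3/7)
4. 1380.633ms @ 24/7 + 172.579ms (3/7)
5. 1553.212ms @ 27/7 + 172.579ms (3/7)
6. 1725.791ms @ 30/7 + 172.579ms (3/7)
7. 1898.37ms @ 33/7 + 172.579ms (3/7)
8. 2070.949ms @ 36/7 + 172.579ms (3/7)
9. 2243.528ms @ 39/7 + 172.579ms (3/7)
10. 2416.107ms @ 6 + 604.027ms (3/2)
11. 3020.134ms @ 15/2 + 604.027ms (3/2)
12. 3624.161ms @ 9 + 604.027ms (3/2)
13. 4228.188ms @ 21/2 + 302.013ms (3/4)
14. 4530.201ms @ 45/4 + 302.013ms (3/4)

note 2 onset = 3/2b = 604.027ms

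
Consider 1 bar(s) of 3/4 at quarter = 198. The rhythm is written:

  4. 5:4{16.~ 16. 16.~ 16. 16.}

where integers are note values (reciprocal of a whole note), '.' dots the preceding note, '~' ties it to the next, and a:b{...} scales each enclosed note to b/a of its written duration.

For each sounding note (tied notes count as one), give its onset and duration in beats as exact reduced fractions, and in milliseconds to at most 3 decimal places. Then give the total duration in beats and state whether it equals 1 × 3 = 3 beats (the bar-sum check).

1) 0.0ms=0b +454.545ms=3/2b
2) 454.545ms=3/2b +181.818ms=3/5b
3) 636.364ms=21/10b +181.818ms=3/5b
4) 818.182ms=27/10b +90.909ms=3/10b
Σ=3b of 3 (198bpm 3/4) — PASS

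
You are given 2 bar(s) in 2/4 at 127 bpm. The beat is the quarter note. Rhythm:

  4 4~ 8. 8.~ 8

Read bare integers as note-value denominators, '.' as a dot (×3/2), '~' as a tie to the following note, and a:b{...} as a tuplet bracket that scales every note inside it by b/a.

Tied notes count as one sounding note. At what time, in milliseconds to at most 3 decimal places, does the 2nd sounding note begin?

1. 0.0ms @ 0 + 472.441ms (1)
2. 472.441ms @ 1 + 826.772ms (7/4)
3. 1299.213ms @ 11/4 + 590.551ms (5/4)

note 2 onset = 1b = 472.441ms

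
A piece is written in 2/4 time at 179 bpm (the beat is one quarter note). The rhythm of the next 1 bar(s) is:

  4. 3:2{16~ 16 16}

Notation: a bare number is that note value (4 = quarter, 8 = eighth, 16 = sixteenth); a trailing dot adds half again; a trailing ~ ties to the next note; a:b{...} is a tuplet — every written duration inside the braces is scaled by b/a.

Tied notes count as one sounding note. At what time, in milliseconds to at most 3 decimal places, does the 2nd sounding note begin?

note 2 onset = 3/2b = 502.793ms

1. 0.0ms @ 0 + 502.793ms (3/2)
2. 502.793ms @ 3/2 + 111.732ms (1/3)
3. 614.525ms @ 11/6 + 55.866ms (1/6)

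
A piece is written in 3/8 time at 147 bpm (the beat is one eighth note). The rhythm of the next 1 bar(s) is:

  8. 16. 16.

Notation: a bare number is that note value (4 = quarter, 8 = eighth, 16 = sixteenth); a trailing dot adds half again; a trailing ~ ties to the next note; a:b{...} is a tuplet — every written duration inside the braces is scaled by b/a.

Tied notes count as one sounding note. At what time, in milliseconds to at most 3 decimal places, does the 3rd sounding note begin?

note 3 onset = 9/4b = 918.367ms

1. 0.0ms @ 0 + 612.245ms (3/2)
2. 612.245ms @ 3/2 + 306.122ms (3/4)
3. 918.367ms @ 9/4 + 306.122ms (3/4)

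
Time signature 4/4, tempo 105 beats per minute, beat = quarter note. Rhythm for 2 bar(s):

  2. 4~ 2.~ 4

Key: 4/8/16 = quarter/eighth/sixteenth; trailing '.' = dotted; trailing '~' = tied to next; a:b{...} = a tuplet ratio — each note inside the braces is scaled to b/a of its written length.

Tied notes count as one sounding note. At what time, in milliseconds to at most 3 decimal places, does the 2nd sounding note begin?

note 2 onset = 3b = 1714.286ms

1. 0.0ms @ 0 + 1714.286ms (3)
2. 1714.286ms @ 3 + 2857.143ms (5)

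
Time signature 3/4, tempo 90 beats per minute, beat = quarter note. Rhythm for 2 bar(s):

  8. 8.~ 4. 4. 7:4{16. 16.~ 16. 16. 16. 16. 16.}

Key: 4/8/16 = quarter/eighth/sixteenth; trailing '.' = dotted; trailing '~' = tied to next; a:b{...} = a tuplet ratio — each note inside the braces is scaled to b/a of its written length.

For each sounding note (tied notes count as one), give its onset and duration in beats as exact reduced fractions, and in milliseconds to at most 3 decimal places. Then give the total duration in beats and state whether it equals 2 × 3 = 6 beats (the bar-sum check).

1) 0.0ms=0b +500.0ms=3/4b
2) 500.0ms=3/4b +1500.0ms=9/4b
3) 2000.0ms=3b +1000.0ms=3/2b
4) 3000.0ms=9/2b +142.857ms=3/14b
5) 3142.857ms=33/7b +285.714ms=3/7b
6) 3428.571ms=36/7b +142.857ms=3/14b
7) 3571.429ms=75/14b +142.857ms=3/14b
8) 3714.286ms=39/7b +142.857ms=3/14b
9) 3857.143ms=81/14b +142.857ms=3/14b
Σ=6b of 6 (90bpm 3/4) — PASS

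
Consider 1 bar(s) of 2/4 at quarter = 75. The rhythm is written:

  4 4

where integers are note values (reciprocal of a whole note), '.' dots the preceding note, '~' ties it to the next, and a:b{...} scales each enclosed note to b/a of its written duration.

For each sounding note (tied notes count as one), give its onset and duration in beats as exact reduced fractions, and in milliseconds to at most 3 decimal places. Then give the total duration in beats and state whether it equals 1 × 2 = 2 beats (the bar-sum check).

1) 0.0ms=0b +800.0ms=1b
2) 800.0ms=1b +800.0ms=1b
Σ=2b of 2 (75bpm 2/4) — PASS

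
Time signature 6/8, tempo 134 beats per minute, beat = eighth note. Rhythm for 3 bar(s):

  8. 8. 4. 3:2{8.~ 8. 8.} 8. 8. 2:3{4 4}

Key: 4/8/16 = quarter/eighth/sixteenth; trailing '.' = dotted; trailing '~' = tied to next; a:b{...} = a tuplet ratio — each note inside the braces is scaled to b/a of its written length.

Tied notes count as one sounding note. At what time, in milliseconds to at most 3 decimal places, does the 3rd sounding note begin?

1. 0.0ms @ 0 + 671.642ms (3/2)
2. 671.642ms @ 3/2 + 671.642ms (3/2)
3. 1343.284ms @ 3 + 1343.284ms (3)
4. 2686.567ms @ 6 + 895.522ms (2)
5. 3582.09ms @ 8 + 447.761ms (1)
6. 4029.851ms @ 9 + 671.642ms (3/2)
7. 4701.493ms @ 21/2 + 671.642ms (3/2)
8. 5373.134ms @ 12 + 1343.284ms (3)
9. 6716.418ms @ 15 + 1343.284ms (3)

note 3 onset = 3b = 1343.284ms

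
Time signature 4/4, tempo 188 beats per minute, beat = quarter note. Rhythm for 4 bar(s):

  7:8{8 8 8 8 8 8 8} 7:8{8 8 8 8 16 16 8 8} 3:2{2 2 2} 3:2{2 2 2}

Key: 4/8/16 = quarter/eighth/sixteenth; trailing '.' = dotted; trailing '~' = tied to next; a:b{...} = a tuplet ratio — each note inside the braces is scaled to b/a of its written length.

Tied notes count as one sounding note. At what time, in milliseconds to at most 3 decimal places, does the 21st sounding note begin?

1. 0.0ms @ 0 + 182.371ms (4/7)
2. 182.371ms @ 4/7 + 182.371ms (4/7)
3. 364.742ms @ 8/7 + 182.371ms (4/7)
4. 547.112ms @ 12/7 + 182.371ms (4/7)
5. 729.483ms @ 16/7 + 182.371ms (4/7)
6. 911.854ms @ 20/7 + 182.371ms (4/7)
7. 1094.225ms @ 24/7 + 182.371ms (4/7)
8. 1276.596ms @ 4 + 182.371ms (4/7)
9. 1458.967ms @ 32/7 + 182.371ms (4/7)
10. 1641.337ms @ 36/7 + 182.371ms (4/7)
11. 1823.708ms @ 40/7 + 182.371ms (4/7)
12. 2006.079ms @ 44/7 + 91.185ms (2/7)
13. 2097.264ms @ 46/7 + 91.185ms (2/7)
14. 2188.45ms @ 48/7 + 182.371ms (4/7)
15. 2370.821ms @ 52/7 + 182.371ms (4/7)
16. 2553.191ms @ 8 + 425.532ms (4/3)
17. 2978.723ms @ 28/3 + 425.532ms (4/3)
18. 3404.255ms @ 32/3 + 425.532ms (4/3)
19. 3829.787ms @ 12 + 425.532ms (4/3)
20. 4255.319ms @ 40/3 + 425.532ms (4/3)
21. 4680.851ms @ 44/3 + 425.532ms (4/3)

note 21 onset = 44/3b = 4680.851ms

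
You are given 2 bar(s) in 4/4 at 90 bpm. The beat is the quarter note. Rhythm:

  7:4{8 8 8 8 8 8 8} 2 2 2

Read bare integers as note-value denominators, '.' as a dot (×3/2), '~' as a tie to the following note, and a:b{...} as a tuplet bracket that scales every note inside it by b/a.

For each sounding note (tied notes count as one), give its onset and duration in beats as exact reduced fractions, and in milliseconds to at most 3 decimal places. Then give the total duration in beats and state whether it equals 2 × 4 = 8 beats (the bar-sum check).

1) 0.0ms=0b +190.476ms=2/7b
2) 190.476ms=2/7b +190.476ms=2/7b
3) 380.952ms=4/7b +190.476ms=2/7b
4) 571.429ms=6/7b +190.476ms=2/7b
5) 761.905ms=8/7b +190.476ms=2/7b
6) 952.381ms=10/7b +190.476ms=2/7b
7) 1142.857ms=12/7b +190.476ms=2/7b
8) 1333.333ms=2b +1333.333ms=2b
9) 2666.667ms=4b +1333.333ms=2b
10) 4000.0ms=6b +1333.333ms=2b
Σ=8b of 8 (90bpm 4/4) — PASS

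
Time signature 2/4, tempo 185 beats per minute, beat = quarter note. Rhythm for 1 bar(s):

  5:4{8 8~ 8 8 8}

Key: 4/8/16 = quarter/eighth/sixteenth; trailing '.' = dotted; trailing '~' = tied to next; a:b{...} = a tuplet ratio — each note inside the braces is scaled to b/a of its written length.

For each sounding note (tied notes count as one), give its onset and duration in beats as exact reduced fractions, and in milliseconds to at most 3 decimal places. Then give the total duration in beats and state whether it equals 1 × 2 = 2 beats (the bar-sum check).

1) 0.0ms=0b +129.73ms=2/5b
2) 129.73ms=2/5b +259.459ms=4/5b
3) 389.189ms=6/5b +129.73ms=2/5b
4) 518.919ms=8/5b +129.73ms=2/5b
Σ=2b of 2 (185bpm 2/4) — PASS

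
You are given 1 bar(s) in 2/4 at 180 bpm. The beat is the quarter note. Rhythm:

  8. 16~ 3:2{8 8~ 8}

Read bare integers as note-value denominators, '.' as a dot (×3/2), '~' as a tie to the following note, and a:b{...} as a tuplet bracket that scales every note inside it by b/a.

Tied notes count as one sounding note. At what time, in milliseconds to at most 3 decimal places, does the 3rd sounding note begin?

1. 0.0ms @ 0 + 250.0ms (3/4)
2. 250.0ms @ 3/4 + 194.444ms (7/12)
3. 444.444ms @ 4/3 + 222.222ms (2/3)

note 3 onset = 4/3b = 444.444ms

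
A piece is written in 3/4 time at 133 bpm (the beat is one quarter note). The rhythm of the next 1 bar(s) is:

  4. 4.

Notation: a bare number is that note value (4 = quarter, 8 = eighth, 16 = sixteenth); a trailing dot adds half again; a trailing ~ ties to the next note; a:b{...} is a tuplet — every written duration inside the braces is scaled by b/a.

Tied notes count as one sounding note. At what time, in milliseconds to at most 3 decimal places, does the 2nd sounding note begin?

1. 0.0ms @ 0 + 676.692ms (3/2)
2. 676.692ms @ 3/2 + 676.692ms (3/2)

note 2 onset = 3/2b = 676.692ms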